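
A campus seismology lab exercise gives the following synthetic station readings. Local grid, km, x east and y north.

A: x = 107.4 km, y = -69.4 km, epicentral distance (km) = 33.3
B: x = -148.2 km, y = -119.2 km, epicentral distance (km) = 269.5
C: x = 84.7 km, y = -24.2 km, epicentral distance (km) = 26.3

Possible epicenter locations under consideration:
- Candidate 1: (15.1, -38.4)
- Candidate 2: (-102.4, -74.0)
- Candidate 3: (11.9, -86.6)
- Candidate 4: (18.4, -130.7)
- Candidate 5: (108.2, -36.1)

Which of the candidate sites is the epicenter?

Candidate 5

For each candidate, compare |candidate − station| to the reported distance:
Candidate 1: residuals A 64.1, B 87.3, C 44.7 → max 87.3 km
Candidate 2: residuals A 176.6, B 205.2, C 167.3 → max 205.2 km
Candidate 3: residuals A 63.7, B 106.1, C 69.6 → max 106.1 km
Candidate 4: residuals A 74.8, B 102.5, C 99.2 → max 102.5 km
Candidate 5: residuals A 0.0, B 0.0, C 0.0 → max 0.0 km
Only Candidate 5 has all residuals ≈ 0.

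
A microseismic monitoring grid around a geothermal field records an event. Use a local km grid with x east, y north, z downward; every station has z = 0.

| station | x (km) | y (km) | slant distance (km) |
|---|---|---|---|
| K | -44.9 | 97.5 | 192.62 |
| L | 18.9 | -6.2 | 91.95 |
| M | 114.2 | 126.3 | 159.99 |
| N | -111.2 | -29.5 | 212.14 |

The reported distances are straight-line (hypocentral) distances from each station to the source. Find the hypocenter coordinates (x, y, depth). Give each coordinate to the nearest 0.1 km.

Each station gives a sphere (x−x_i)² + (y−y_i)² + z² = d_i² (stations at z=0).
Subtracting the K sphere from L and M: z² cancels, leaving linear equations in x and y:
127.6 x − 207.4 y = 17521.05
318.2 x + 57.6 y = 28976.73
Solving: x ≈ 95.699, y ≈ -25.602 km (keep extra digits for the depth step; rounded: 95.7, -25.6).
Then from the K sphere: z² = 192.62² − (x + 44.9)² − (y − 97.5)² with x = 95.699, y = -25.602, so z ≈ 46.694 ≈ 46.7 km.

(95.7, -25.6, 46.7)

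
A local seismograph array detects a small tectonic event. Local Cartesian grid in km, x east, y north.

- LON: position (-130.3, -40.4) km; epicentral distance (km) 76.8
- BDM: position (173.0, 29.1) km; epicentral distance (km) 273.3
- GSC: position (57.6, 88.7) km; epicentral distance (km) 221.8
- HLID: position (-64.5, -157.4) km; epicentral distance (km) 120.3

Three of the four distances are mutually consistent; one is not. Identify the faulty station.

HLID

Solve using three stations at a time. Using LON, BDM, GSC (subtract circle equations pairwise → linear system) gives (x, y) ≈ (-72.5, -90.9).
Distances from that point to each station vs reported:
  LON: calculated 76.7 vs reported 76.8 → residual 0.1 km
  BDM: calculated 273.3 vs reported 273.3 → residual 0.0 km
  GSC: calculated 221.8 vs reported 221.8 → residual 0.0 km
  HLID: calculated 67.0 vs reported 120.3 → residual 53.3 km
LON, BDM, GSC are mutually consistent (residuals ≈ 0); HLID is off by 53.3 km.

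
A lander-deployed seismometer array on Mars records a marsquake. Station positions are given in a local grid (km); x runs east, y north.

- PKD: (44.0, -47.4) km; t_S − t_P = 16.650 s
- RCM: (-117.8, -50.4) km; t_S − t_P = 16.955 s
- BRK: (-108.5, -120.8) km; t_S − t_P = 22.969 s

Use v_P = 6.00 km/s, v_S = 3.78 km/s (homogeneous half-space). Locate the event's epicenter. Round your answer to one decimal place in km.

(-36.4, 102.5)

Distance from S−P lag: d = Δt · v_P v_S / (v_P − v_S) = Δt · (6.00·3.78)/(6.00−3.78) ≈ 10.2162·Δt.
So d_PKD = 170.10, d_RCM = 173.22, d_BRK = 234.66 km.
Circle about each station: (x − 44.0)² + (y + 47.4)² = 170.10²; (x + 117.8)² + (y + 50.4)² = 173.22²; (x + 108.5)² + (y + 120.8)² = 234.66².
Subtracting pairs of circle equations eliminates x²+y² and gives linear equations (the radical axes):
-323.6 x − 6.0 y = 11163.08
-305.0 x − 146.8 y = -3949.18
Solving the 2×2 system: x ≈ -36.4, y ≈ 102.5 km.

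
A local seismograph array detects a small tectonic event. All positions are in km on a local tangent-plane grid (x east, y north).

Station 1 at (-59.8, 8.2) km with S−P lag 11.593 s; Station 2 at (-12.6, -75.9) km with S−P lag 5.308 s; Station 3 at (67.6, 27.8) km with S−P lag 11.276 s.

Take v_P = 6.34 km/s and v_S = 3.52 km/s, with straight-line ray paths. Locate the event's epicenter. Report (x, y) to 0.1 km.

Distance from S−P lag: d = Δt · v_P v_S / (v_P − v_S) = Δt · (6.34·3.52)/(6.34−3.52) ≈ 7.9138·Δt.
So d_Station 1 = 91.74, d_Station 2 = 42.01, d_Station 3 = 89.24 km.
Circle about each station: (x + 59.8)² + (y − 8.2)² = 91.74²; (x + 12.6)² + (y + 75.9)² = 42.01²; (x − 67.6)² + (y − 27.8)² = 89.24².
Subtracting the Station 1 equation from the Station 2 and Station 3 equations removes the quadratic terms:
94.4 x − 168.2 y = 8927.68
254.8 x + 39.2 y = 2151.77
Solving the 2×2 system: x ≈ 15.3, y ≈ -44.5 km.
Check against Station 1 (with the unrounded x, y): √((x + 59.8)²+(y − 8.2)²) = 91.74 ≈ 91.74 km. ✓

15.3 km east, -44.5 km north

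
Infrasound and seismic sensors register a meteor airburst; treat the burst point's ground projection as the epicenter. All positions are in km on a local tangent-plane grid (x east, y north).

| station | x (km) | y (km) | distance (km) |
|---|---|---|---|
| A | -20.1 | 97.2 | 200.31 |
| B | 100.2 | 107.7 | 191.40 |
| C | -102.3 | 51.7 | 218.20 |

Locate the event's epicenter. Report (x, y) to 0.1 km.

(70.6, -81.4)

Circle about each station: (x + 20.1)² + (y − 97.2)² = 200.31²; (x − 100.2)² + (y − 107.7)² = 191.40²; (x + 102.3)² + (y − 51.7)² = 218.20².
Subtracting pairs of circle equations eliminates x²+y² and gives linear equations (the radical axes):
240.6 x + 21.0 y = 15277.62
-164.4 x − 91.0 y = -4200.81
Solving the 2×2 system: x ≈ 70.6, y ≈ -81.4 km.
Check against A (with the unrounded x, y): √((x + 20.1)²+(y − 97.2)²) = 200.30 ≈ 200.31 km. ✓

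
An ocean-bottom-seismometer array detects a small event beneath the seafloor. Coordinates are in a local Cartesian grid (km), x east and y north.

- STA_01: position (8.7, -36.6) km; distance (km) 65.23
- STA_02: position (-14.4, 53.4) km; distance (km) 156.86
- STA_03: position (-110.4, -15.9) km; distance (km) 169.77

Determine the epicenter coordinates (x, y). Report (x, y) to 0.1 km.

x ≈ 40.6 km, y ≈ -93.5 km

Circle about each station: (x − 8.7)² + (y + 36.6)² = 65.23²; (x + 14.4)² + (y − 53.4)² = 156.86²; (x + 110.4)² + (y + 15.9)² = 169.77².
Subtracting the STA_01 equation from the STA_02 and STA_03 equations removes the quadratic terms:
-46.2 x + 180.0 y = -18706.44
-238.2 x + 41.4 y = -13541.18
Solving the 2×2 system: x ≈ 40.6, y ≈ -93.5 km.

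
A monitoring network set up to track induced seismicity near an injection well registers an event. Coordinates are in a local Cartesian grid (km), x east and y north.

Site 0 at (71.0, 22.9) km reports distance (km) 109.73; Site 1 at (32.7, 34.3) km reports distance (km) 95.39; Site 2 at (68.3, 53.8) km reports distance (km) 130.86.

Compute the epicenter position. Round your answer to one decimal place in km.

Circle about each station: (x − 71.0)² + (y − 22.9)² = 109.73²; (x − 32.7)² + (y − 34.3)² = 95.39²; (x − 68.3)² + (y − 53.8)² = 130.86².
Subtracting the Site 0 equation from the Site 1 and Site 2 equations removes the quadratic terms:
-76.6 x + 22.8 y = -378.21
-5.4 x + 61.8 y = -3089.75
Solving the 2×2 system: x ≈ -10.2, y ≈ -50.9 km.
Check against Site 0 (with the unrounded x, y): √((x − 71.0)²+(y − 22.9)²) = 109.73 ≈ 109.73 km. ✓

-10.2 km east, -50.9 km north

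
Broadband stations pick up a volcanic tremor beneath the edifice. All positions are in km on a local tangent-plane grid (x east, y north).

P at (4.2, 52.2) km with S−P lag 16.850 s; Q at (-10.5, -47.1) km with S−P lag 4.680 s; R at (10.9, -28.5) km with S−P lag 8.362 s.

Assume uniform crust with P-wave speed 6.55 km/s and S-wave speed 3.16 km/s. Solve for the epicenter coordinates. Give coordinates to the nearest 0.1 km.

-38.5 km east, -41.4 km north

Distance from S−P lag: d = Δt · v_P v_S / (v_P − v_S) = Δt · (6.55·3.16)/(6.55−3.16) ≈ 6.1056·Δt.
So d_P = 102.88, d_Q = 28.57, d_R = 51.06 km.
Circle about each station: (x − 4.2)² + (y − 52.2)² = 102.88²; (x + 10.5)² + (y + 47.1)² = 28.57²; (x − 10.9)² + (y + 28.5)² = 51.06².
Subtracting the P equation from the Q and R equations removes the quadratic terms:
-29.4 x − 198.6 y = 9354.23
13.4 x − 161.4 y = 6165.75
Solving the 2×2 system: x ≈ -38.5, y ≈ -41.4 km.
Check against P (with the unrounded x, y): √((x − 4.2)²+(y − 52.2)²) = 102.89 ≈ 102.88 km. ✓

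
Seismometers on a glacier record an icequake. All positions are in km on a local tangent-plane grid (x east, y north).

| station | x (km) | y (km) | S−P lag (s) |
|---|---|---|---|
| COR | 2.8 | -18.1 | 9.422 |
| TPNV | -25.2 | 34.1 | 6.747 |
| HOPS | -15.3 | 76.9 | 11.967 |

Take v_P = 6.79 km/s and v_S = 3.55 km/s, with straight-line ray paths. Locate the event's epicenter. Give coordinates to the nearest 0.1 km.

-64.2 km east, 2.5 km north

Distance from S−P lag: d = Δt · v_P v_S / (v_P − v_S) = Δt · (6.79·3.55)/(6.79−3.55) ≈ 7.4397·Δt.
So d_COR = 70.10, d_TPNV = 50.20, d_HOPS = 89.03 km.
Circle about each station: (x − 2.8)² + (y + 18.1)² = 70.10²; (x + 25.2)² + (y − 34.1)² = 50.20²; (x + 15.3)² + (y − 76.9)² = 89.03².
Subtracting pairs of circle equations eliminates x²+y² and gives linear equations (the radical axes):
-56.0 x + 104.4 y = 3856.37
-36.2 x + 190.0 y = 2799.92
Solving the 2×2 system: x ≈ -64.2, y ≈ 2.5 km.
Check against COR (with the unrounded x, y): √((x − 2.8)²+(y + 18.1)²) = 70.09 ≈ 70.10 km. ✓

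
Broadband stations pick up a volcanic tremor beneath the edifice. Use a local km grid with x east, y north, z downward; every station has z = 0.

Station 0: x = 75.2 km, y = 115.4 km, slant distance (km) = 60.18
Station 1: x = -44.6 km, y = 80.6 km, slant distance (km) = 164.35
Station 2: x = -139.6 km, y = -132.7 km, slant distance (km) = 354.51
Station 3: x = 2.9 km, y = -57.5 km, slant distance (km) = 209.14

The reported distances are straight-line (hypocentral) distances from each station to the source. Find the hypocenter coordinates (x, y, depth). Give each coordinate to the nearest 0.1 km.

(107.6, 116.3, 50.7)

Each station gives a sphere (x−x_i)² + (y−y_i)² + z² = d_i² (stations at z=0).
Subtracting the Station 0 sphere from Station 1 and Station 2: z² cancels, leaving linear equations in x and y:
-239.6 x − 69.6 y = -33875.97
-429.6 x − 496.2 y = -103930.46
Solving: x ≈ 107.605, y ≈ 116.291 km (keep extra digits for the depth step; rounded: 107.6, 116.3).
Then from the Station 0 sphere: z² = 60.18² − (x − 75.2)² − (y − 115.4)² with x = 107.605, y = 116.291, so z ≈ 50.703 ≈ 50.7 km.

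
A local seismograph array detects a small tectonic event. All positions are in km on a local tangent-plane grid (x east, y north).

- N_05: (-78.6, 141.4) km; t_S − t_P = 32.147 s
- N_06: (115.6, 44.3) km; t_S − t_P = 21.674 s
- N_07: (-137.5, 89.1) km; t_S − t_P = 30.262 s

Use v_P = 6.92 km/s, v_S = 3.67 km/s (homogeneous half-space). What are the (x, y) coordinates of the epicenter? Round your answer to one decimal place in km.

x ≈ 14.8 km, y ≈ -91.8 km

Distance from S−P lag: d = Δt · v_P v_S / (v_P − v_S) = Δt · (6.92·3.67)/(6.92−3.67) ≈ 7.8143·Δt.
So d_N_05 = 251.21, d_N_06 = 169.37, d_N_07 = 236.48 km.
Circle about each station: (x + 78.6)² + (y − 141.4)² = 251.21²; (x − 115.6)² + (y − 44.3)² = 169.37²; (x + 137.5)² + (y − 89.1)² = 236.48².
Subtracting pairs of circle equations eliminates x²+y² and gives linear equations (the radical axes):
388.4 x − 194.2 y = 23574.20
-117.8 x − 104.6 y = 7856.81
Solving the 2×2 system: x ≈ 14.8, y ≈ -91.8 km.
Check against N_05 (with the unrounded x, y): √((x + 78.6)²+(y − 141.4)²) = 251.20 ≈ 251.21 km. ✓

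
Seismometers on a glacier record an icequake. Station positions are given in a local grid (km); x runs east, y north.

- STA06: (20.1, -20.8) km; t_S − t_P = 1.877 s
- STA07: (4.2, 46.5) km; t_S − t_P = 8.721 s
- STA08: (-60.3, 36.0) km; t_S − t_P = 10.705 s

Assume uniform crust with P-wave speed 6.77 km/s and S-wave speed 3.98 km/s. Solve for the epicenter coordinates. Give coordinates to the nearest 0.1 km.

12.6 km east, -37.3 km north

Distance from S−P lag: d = Δt · v_P v_S / (v_P − v_S) = Δt · (6.77·3.98)/(6.77−3.98) ≈ 9.6576·Δt.
So d_STA06 = 18.13, d_STA07 = 84.22, d_STA08 = 103.38 km.
Circle about each station: (x − 20.1)² + (y + 20.8)² = 18.13²; (x − 4.2)² + (y − 46.5)² = 84.22²; (x + 60.3)² + (y − 36.0)² = 103.38².
Subtracting pairs of circle equations eliminates x²+y² and gives linear equations (the radical axes):
-31.8 x + 134.6 y = -5421.07
-160.8 x + 113.6 y = -6263.29
Solving the 2×2 system: x ≈ 12.6, y ≈ -37.3 km.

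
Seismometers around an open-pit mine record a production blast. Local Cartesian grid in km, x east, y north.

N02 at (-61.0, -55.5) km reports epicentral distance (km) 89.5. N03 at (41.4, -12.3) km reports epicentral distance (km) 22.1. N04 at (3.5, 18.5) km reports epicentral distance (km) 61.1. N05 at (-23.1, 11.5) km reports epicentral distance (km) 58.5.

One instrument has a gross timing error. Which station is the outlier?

Solve using three stations at a time. Using N02, N03, N05 (subtract circle equations pairwise → linear system) gives (x, y) ≈ (23.0, -24.5).
Distances from that point to each station vs reported:
  N02: calculated 89.5 vs reported 89.5 → residual 0.0 km
  N03: calculated 22.1 vs reported 22.1 → residual 0.0 km
  N04: calculated 47.3 vs reported 61.1 → residual 13.8 km
  N05: calculated 58.5 vs reported 58.5 → residual 0.0 km
N02, N03, N05 are mutually consistent (residuals ≈ 0); N04 is off by 13.8 km.

N04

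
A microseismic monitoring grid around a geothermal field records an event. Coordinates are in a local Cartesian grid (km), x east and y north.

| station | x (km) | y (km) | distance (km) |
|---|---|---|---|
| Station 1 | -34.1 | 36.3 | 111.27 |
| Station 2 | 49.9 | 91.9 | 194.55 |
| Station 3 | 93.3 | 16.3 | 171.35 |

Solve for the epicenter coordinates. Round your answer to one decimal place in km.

-52.7 km east, -73.4 km north

Circle about each station: (x + 34.1)² + (y − 36.3)² = 111.27²; (x − 49.9)² + (y − 91.9)² = 194.55²; (x − 93.3)² + (y − 16.3)² = 171.35².
Subtracting pairs of circle equations eliminates x²+y² and gives linear equations (the radical axes):
168.0 x + 111.2 y = -17013.57
254.8 x − 40.0 y = -10489.73
Solving the 2×2 system: x ≈ -52.7, y ≈ -73.4 km.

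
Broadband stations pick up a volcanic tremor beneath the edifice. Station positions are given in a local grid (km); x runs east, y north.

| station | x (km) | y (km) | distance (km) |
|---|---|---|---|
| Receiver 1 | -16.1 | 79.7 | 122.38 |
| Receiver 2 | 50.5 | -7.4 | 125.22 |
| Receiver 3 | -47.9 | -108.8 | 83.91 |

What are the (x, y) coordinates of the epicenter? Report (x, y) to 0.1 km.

Circle about each station: (x + 16.1)² + (y − 79.7)² = 122.38²; (x − 50.5)² + (y + 7.4)² = 125.22²; (x + 47.9)² + (y + 108.8)² = 83.91².
Subtracting the Receiver 1 equation from the Receiver 2 and Receiver 3 equations removes the quadratic terms:
133.2 x − 174.2 y = -4709.47
-63.6 x − 377.0 y = 15456.53
Solving the 2×2 system: x ≈ -72.9, y ≈ -28.7 km.
Check against Receiver 1 (with the unrounded x, y): √((x + 16.1)²+(y − 79.7)²) = 122.38 ≈ 122.38 km. ✓

(-72.9, -28.7)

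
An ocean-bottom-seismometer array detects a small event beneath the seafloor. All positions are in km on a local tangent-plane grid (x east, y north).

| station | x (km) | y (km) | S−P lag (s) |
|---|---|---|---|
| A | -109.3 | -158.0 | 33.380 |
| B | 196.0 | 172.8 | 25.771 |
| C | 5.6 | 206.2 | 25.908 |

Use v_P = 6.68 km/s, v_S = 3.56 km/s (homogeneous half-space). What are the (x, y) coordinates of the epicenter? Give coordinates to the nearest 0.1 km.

x ≈ 72.2 km, y ≈ 20.3 km

Distance from S−P lag: d = Δt · v_P v_S / (v_P − v_S) = Δt · (6.68·3.56)/(6.68−3.56) ≈ 7.6221·Δt.
So d_A = 254.42, d_B = 196.43, d_C = 197.47 km.
Circle about each station: (x + 109.3)² + (y + 158.0)² = 254.42²; (x − 196.0)² + (y − 172.8)² = 196.43²; (x − 5.6)² + (y − 206.2)² = 197.47².
Subtracting pairs of circle equations eliminates x²+y² and gives linear equations (the radical axes):
610.6 x + 661.6 y = 57510.14
229.8 x + 728.4 y = 31374.45
Solving the 2×2 system: x ≈ 72.2, y ≈ 20.3 km.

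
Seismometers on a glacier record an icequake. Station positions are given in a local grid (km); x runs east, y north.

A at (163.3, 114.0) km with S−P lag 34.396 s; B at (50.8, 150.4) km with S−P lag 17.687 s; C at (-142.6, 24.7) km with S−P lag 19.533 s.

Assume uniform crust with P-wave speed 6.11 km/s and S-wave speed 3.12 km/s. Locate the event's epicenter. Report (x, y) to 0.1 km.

(-56.0, 114.2)

Distance from S−P lag: d = Δt · v_P v_S / (v_P − v_S) = Δt · (6.11·3.12)/(6.11−3.12) ≈ 6.3757·Δt.
So d_A = 219.30, d_B = 112.77, d_C = 124.54 km.
Circle about each station: (x − 163.3)² + (y − 114.0)² = 219.30²; (x − 50.8)² + (y − 150.4)² = 112.77²; (x + 142.6)² + (y − 24.7)² = 124.54².
Subtracting the A equation from the B and C equations removes the quadratic terms:
-225.0 x + 72.8 y = 20913.33
-611.8 x − 178.6 y = 13864.24
Solving the 2×2 system: x ≈ -56.0, y ≈ 114.2 km.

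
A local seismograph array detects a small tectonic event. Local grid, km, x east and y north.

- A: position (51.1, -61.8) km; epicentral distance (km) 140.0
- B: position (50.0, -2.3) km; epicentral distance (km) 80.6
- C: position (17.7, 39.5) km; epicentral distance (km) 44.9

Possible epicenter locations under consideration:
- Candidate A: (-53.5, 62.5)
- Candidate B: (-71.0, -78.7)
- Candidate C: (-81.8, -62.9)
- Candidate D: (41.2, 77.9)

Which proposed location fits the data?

Candidate D

For each candidate, compare |candidate − station| to the reported distance:
Candidate A: residuals A 22.5, B 41.5, C 29.9 → max 41.5 km
Candidate B: residuals A 16.7, B 62.5, C 102.9 → max 102.9 km
Candidate C: residuals A 7.1, B 64.5, C 97.9 → max 97.9 km
Candidate D: residuals A 0.1, B 0.1, C 0.1 → max 0.1 km
Only Candidate D has all residuals ≈ 0.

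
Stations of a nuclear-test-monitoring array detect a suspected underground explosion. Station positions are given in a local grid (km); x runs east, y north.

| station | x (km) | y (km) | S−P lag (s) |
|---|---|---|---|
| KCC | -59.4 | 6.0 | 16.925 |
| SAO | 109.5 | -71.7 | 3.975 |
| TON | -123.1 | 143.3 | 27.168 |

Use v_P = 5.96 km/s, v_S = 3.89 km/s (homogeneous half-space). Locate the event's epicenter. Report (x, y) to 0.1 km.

x ≈ 126.6 km, y ≈ -30.6 km

Distance from S−P lag: d = Δt · v_P v_S / (v_P − v_S) = Δt · (5.96·3.89)/(5.96−3.89) ≈ 11.2002·Δt.
So d_KCC = 189.56, d_SAO = 44.52, d_TON = 304.29 km.
Circle about each station: (x + 59.4)² + (y − 6.0)² = 189.56²; (x − 109.5)² + (y + 71.7)² = 44.52²; (x + 123.1)² + (y − 143.3)² = 304.29².
Subtracting pairs of circle equations eliminates x²+y² and gives linear equations (the radical axes):
337.8 x − 155.4 y = 47517.74
-127.4 x + 274.6 y = -24535.27
Solving the 2×2 system: x ≈ 126.6, y ≈ -30.6 km.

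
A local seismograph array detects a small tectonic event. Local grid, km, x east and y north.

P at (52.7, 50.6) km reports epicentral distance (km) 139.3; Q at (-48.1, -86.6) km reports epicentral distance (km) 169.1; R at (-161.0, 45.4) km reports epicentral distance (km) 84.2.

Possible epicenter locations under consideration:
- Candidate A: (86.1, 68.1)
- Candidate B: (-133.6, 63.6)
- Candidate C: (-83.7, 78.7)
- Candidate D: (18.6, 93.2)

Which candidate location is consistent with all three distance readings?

For each candidate, compare |candidate − station| to the reported distance:
Candidate A: residuals P 101.6, Q 35.7, R 163.9 → max 163.9 km
Candidate B: residuals P 47.5, Q 3.7, R 51.3 → max 51.3 km
Candidate C: residuals P 0.0, Q 0.0, R 0.0 → max 0.0 km
Candidate D: residuals P 84.7, Q 22.7, R 101.7 → max 101.7 km
Only Candidate C has all residuals ≈ 0.

Candidate C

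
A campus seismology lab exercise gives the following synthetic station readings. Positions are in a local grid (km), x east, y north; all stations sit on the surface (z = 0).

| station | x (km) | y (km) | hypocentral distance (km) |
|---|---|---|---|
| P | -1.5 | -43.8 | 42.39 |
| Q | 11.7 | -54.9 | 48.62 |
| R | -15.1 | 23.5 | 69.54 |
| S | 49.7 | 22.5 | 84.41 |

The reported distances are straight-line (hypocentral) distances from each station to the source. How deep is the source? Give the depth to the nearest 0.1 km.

depth ≈ 40.5 km

Each station gives a sphere (x−x_i)² + (y−y_i)² + z² = d_i² (stations at z=0).
Subtracting the P sphere from Q and R: z² cancels, leaving linear equations in x and y:
26.4 x − 22.2 y = 663.22
-27.2 x + 134.6 y = -4179.33
Solving: x ≈ -1.191, y ≈ -31.291 km (keep extra digits for the depth step; rounded: -1.2, -31.3).
Then from the P sphere: z² = 42.39² − (x + 1.5)² − (y + 43.8)² with x = -1.191, y = -31.291, so z ≈ 40.501 ≈ 40.5 km.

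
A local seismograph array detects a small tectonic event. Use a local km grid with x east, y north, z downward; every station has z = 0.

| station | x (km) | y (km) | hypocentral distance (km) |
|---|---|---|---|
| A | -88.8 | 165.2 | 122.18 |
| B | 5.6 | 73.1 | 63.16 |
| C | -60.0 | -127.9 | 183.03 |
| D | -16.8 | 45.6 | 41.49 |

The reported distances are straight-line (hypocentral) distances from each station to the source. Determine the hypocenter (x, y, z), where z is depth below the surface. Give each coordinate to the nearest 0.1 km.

(-48.3, 52.9, 26.0)

Each station gives a sphere (x−x_i)² + (y−y_i)² + z² = d_i² (stations at z=0).
Subtracting the A sphere from B and C: z² cancels, leaving linear equations in x and y:
188.8 x − 184.2 y = -18862.74
57.6 x − 586.2 y = -33790.10
Solving: x ≈ -48.301, y ≈ 52.897 km (keep extra digits for the depth step; rounded: -48.3, 52.9).
Then from the A sphere: z² = 122.18² − (x + 88.8)² − (y − 165.2)² with x = -48.301, y = 52.897, so z ≈ 25.997 ≈ 26.0 km.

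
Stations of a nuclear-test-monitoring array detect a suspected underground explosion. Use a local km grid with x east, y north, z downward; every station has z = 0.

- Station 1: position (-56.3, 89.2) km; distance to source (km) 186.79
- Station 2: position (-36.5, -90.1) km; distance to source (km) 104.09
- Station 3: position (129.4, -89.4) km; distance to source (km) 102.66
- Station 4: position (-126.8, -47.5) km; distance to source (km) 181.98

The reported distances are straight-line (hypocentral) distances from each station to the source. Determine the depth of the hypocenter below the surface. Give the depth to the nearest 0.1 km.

52.4 km

Each station gives a sphere (x−x_i)² + (y−y_i)² + z² = d_i² (stations at z=0).
Subtracting the Station 1 sphere from Station 2 and Station 3: z² cancels, leaving linear equations in x and y:
39.6 x − 358.6 y = 22379.71
371.4 x − 357.2 y = 37961.82
Solving: x ≈ 47.204, y ≈ -57.196 km (keep extra digits for the depth step; rounded: 47.2, -57.2).
Then from the Station 1 sphere: z² = 186.79² − (x + 56.3)² − (y − 89.2)² with x = 47.204, y = -57.196, so z ≈ 52.399 ≈ 52.4 km.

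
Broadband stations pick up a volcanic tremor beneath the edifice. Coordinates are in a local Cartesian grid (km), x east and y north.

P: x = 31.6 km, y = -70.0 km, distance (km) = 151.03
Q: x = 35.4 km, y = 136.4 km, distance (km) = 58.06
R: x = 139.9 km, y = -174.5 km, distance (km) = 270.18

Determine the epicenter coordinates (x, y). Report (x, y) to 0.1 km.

Circle about each station: (x − 31.6)² + (y + 70.0)² = 151.03²; (x − 35.4)² + (y − 136.4)² = 58.06²; (x − 139.9)² + (y + 174.5)² = 270.18².
Subtracting the P equation from the Q and R equations removes the quadratic terms:
7.6 x + 412.8 y = 33398.66
216.6 x − 209.0 y = -6063.47
Solving the 2×2 system: x ≈ 49.2, y ≈ 80.0 km.
Check against P (with the unrounded x, y): √((x − 31.6)²+(y + 70.0)²) = 151.03 ≈ 151.03 km. ✓

x ≈ 49.2 km, y ≈ 80.0 km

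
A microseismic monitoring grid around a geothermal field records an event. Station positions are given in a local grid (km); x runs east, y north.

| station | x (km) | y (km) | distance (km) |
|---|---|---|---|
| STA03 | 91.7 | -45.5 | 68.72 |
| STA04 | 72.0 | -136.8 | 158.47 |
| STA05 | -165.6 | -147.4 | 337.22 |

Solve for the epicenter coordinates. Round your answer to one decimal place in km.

132.9 km east, 9.5 km north

Circle about each station: (x − 91.7)² + (y + 45.5)² = 68.72²; (x − 72.0)² + (y + 136.8)² = 158.47²; (x + 165.6)² + (y + 147.4)² = 337.22².
Subtracting the STA03 equation from the STA04 and STA05 equations removes the quadratic terms:
-39.4 x − 182.6 y = -6971.20
-514.6 x − 203.8 y = -70323.91
Solving the 2×2 system: x ≈ 132.9, y ≈ 9.5 km.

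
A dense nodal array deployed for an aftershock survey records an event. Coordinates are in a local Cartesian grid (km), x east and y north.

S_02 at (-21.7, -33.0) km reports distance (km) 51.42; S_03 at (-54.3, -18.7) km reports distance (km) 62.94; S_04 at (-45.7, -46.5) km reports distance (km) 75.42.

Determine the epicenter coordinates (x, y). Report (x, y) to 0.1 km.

-0.4 km east, 13.8 km north

Circle about each station: (x + 21.7)² + (y + 33.0)² = 51.42²; (x + 54.3)² + (y + 18.7)² = 62.94²; (x + 45.7)² + (y + 46.5)² = 75.42².
Subtracting the S_02 equation from the S_03 and S_04 equations removes the quadratic terms:
-65.2 x + 28.6 y = 420.86
-48.0 x − 27.0 y = -353.31
Solving the 2×2 system: x ≈ -0.4, y ≈ 13.8 km.
Check against S_02 (with the unrounded x, y): √((x + 21.7)²+(y + 33.0)²) = 51.42 ≈ 51.42 km. ✓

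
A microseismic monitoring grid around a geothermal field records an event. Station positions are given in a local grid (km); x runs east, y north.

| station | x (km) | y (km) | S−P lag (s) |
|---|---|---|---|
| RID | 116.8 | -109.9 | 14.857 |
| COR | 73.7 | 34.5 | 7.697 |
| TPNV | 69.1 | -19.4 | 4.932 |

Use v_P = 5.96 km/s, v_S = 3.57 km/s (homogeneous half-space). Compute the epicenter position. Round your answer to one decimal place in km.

25.5 km east, -14.2 km north

Distance from S−P lag: d = Δt · v_P v_S / (v_P − v_S) = Δt · (5.96·3.57)/(5.96−3.57) ≈ 8.9026·Δt.
So d_RID = 132.27, d_COR = 68.52, d_TPNV = 43.91 km.
Circle about each station: (x − 116.8)² + (y + 109.9)² = 132.27²; (x − 73.7)² + (y − 34.5)² = 68.52²; (x − 69.1)² + (y + 19.4)² = 43.91².
Subtracting the RID equation from the COR and TPNV equations removes the quadratic terms:
-86.2 x + 288.8 y = -6297.95
-95.4 x + 181.0 y = -5001.82
Solving the 2×2 system: x ≈ 25.5, y ≈ -14.2 km.
Check against RID (with the unrounded x, y): √((x − 116.8)²+(y + 109.9)²) = 132.27 ≈ 132.27 km. ✓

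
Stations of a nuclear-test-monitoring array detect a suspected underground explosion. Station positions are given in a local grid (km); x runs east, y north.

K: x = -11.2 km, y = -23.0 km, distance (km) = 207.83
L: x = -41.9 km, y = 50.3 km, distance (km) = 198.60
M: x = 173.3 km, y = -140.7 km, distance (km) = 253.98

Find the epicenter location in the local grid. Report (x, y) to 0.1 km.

Circle about each station: (x + 11.2)² + (y + 23.0)² = 207.83²; (x + 41.9)² + (y − 50.3)² = 198.60²; (x − 173.3)² + (y + 140.7)² = 253.98².
Subtracting the K equation from the L and M equations removes the quadratic terms:
-61.4 x + 146.6 y = 7382.61
369.0 x − 235.4 y = 27862.41
Solving the 2×2 system: x ≈ 146.9, y ≈ 111.9 km.

146.9 km east, 111.9 km north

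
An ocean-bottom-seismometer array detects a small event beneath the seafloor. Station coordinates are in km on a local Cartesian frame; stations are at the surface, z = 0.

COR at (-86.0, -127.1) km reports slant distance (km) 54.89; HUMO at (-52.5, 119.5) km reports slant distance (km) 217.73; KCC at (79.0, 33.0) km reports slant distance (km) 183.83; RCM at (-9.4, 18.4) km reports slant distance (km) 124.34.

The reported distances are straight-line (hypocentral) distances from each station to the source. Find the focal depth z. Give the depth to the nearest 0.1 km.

Each station gives a sphere (x−x_i)² + (y−y_i)² + z² = d_i² (stations at z=0).
Subtracting the COR sphere from HUMO and KCC: z² cancels, leaving linear equations in x and y:
67.0 x + 493.2 y = -50907.35
330.0 x + 320.2 y = -47000.97
Solving: x ≈ -48.692, y ≈ -96.604 km (keep extra digits for the depth step; rounded: -48.7, -96.6).
Then from the COR sphere: z² = 54.89² − (x + 86.0)² − (y + 127.1)² with x = -48.692, y = -96.604, so z ≈ 26.287 ≈ 26.3 km.

z ≈ 26.3 km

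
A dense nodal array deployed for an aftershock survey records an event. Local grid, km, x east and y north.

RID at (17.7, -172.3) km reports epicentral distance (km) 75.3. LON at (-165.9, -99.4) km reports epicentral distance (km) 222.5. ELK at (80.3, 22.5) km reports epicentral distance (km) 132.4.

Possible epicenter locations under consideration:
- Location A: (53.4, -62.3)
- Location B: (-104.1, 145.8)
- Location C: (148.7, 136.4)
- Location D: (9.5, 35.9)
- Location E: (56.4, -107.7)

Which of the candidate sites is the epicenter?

For each candidate, compare |candidate − station| to the reported distance:
Location A: residuals RID 40.3, LON 0.1, ELK 43.4 → max 43.4 km
Location B: residuals RID 265.3, LON 30.4, ELK 89.4 → max 265.3 km
Location C: residuals RID 260.0, LON 170.7, ELK 0.5 → max 260.0 km
Location D: residuals RID 133.1, LON 1.0, ELK 60.3 → max 133.1 km
Location E: residuals RID 0.0, LON 0.0, ELK 0.0 → max 0.0 km
Only Location E has all residuals ≈ 0.

Location E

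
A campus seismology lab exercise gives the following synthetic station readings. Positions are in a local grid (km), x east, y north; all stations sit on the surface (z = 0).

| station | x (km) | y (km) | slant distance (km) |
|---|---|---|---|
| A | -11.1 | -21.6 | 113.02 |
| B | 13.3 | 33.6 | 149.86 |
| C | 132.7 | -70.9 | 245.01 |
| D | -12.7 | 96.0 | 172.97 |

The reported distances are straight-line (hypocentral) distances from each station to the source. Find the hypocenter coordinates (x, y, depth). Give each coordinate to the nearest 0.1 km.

Each station gives a sphere (x−x_i)² + (y−y_i)² + z² = d_i² (stations at z=0).
Subtracting the A sphere from B and C: z² cancels, leaving linear equations in x and y:
48.8 x + 110.4 y = -8968.42
287.6 x − 98.6 y = -25210.05
Solving: x ≈ -100.306, y ≈ -36.897 km (keep extra digits for the depth step; rounded: -100.3, -36.9).
Then from the A sphere: z² = 113.02² − (x + 11.1)² − (y + 21.6)² with x = -100.306, y = -36.897, so z ≈ 67.689 ≈ 67.7 km.
Check against D (with the unrounded solution): distance 172.97 ≈ 172.97 km. ✓

(-100.3, -36.9, 67.7)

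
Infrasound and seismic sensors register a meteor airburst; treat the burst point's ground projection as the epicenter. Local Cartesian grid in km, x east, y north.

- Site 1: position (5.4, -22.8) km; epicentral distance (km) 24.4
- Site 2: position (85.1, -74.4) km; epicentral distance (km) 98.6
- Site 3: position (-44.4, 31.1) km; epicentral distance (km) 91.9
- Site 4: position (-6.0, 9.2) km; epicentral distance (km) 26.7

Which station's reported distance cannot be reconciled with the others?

Solve using three stations at a time. Using Site 1, Site 2, Site 4 (subtract circle equations pairwise → linear system) gives (x, y) ≈ (18.1, -2.1).
Distances from that point to each station vs reported:
  Site 1: calculated 24.3 vs reported 24.4 → residual 0.1 km
  Site 2: calculated 98.6 vs reported 98.6 → residual 0.0 km
  Site 3: calculated 70.8 vs reported 91.9 → residual 21.1 km
  Site 4: calculated 26.6 vs reported 26.7 → residual 0.1 km
Site 1, Site 2, Site 4 are mutually consistent (residuals ≈ 0); Site 3 is off by 21.1 km.

Site 3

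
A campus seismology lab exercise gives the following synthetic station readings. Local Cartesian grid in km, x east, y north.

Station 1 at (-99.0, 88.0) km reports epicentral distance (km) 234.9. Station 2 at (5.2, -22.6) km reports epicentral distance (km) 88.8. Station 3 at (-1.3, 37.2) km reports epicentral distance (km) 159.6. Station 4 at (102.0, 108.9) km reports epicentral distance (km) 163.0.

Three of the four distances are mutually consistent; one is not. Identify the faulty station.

Station 3

Solve using three stations at a time. Using Station 1, Station 2, Station 4 (subtract circle equations pairwise → linear system) gives (x, y) ≈ (88.5, -53.6).
Distances from that point to each station vs reported:
  Station 1: calculated 234.9 vs reported 234.9 → residual 0.0 km
  Station 2: calculated 88.8 vs reported 88.8 → residual 0.0 km
  Station 3: calculated 127.7 vs reported 159.6 → residual 31.9 km
  Station 4: calculated 163.0 vs reported 163.0 → residual 0.0 km
Station 1, Station 2, Station 4 are mutually consistent (residuals ≈ 0); Station 3 is off by 31.9 km.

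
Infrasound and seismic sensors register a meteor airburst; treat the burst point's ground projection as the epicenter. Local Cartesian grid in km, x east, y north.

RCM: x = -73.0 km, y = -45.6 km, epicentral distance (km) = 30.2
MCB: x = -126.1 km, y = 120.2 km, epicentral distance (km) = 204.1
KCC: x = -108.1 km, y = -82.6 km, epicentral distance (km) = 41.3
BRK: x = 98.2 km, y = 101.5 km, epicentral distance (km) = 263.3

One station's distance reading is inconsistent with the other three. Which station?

Solve using three stations at a time. Using RCM, MCB, KCC (subtract circle equations pairwise → linear system) gives (x, y) ≈ (-67.4, -75.3).
Distances from that point to each station vs reported:
  RCM: calculated 30.2 vs reported 30.2 → residual 0.0 km
  MCB: calculated 204.1 vs reported 204.1 → residual 0.0 km
  KCC: calculated 41.3 vs reported 41.3 → residual 0.0 km
  BRK: calculated 242.3 vs reported 263.3 → residual 21.0 km
RCM, MCB, KCC are mutually consistent (residuals ≈ 0); BRK is off by 21.0 km.

BRK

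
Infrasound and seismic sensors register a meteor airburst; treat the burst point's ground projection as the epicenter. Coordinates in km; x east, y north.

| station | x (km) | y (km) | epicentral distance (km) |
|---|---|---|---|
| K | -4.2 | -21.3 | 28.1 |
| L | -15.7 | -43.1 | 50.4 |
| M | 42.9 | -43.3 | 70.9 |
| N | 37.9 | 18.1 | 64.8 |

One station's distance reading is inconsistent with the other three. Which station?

Solve using three stations at a time. Using K, L, M (subtract circle equations pairwise → linear system) gives (x, y) ≈ (-7.4, 6.6).
Distances from that point to each station vs reported:
  K: calculated 28.1 vs reported 28.1 → residual 0.0 km
  L: calculated 50.4 vs reported 50.4 → residual 0.0 km
  M: calculated 70.9 vs reported 70.9 → residual 0.0 km
  N: calculated 46.8 vs reported 64.8 → residual 18.0 km
K, L, M are mutually consistent (residuals ≈ 0); N is off by 18.0 km.

N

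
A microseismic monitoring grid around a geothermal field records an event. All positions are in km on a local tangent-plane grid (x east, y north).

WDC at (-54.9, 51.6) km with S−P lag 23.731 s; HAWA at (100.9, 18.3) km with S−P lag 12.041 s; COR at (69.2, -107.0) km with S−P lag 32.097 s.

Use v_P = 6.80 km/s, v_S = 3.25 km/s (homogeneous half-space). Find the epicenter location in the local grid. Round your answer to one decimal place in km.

x ≈ 87.2 km, y ≈ 92.0 km

Distance from S−P lag: d = Δt · v_P v_S / (v_P − v_S) = Δt · (6.80·3.25)/(6.80−3.25) ≈ 6.2254·Δt.
So d_WDC = 147.73, d_HAWA = 74.96, d_COR = 199.82 km.
Circle about each station: (x + 54.9)² + (y − 51.6)² = 147.73²; (x − 100.9)² + (y − 18.3)² = 74.96²; (x − 69.2)² + (y + 107.0)² = 199.82².
Subtracting the WDC equation from the HAWA and COR equations removes the quadratic terms:
311.6 x − 66.6 y = 21044.28
248.2 x − 317.2 y = -7542.81
Solving the 2×2 system: x ≈ 87.2, y ≈ 92.0 km.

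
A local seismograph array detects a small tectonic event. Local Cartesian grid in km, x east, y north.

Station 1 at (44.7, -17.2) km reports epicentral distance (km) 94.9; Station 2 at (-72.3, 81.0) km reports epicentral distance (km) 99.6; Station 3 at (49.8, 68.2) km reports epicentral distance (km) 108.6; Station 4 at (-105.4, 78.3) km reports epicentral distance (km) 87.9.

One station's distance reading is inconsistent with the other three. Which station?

Solve using three stations at a time. Using Station 1, Station 3, Station 4 (subtract circle equations pairwise → linear system) gives (x, y) ≈ (-44.7, 14.7).
Distances from that point to each station vs reported:
  Station 1: calculated 94.9 vs reported 94.9 → residual 0.0 km
  Station 2: calculated 71.8 vs reported 99.6 → residual 27.8 km
  Station 3: calculated 108.6 vs reported 108.6 → residual 0.0 km
  Station 4: calculated 87.9 vs reported 87.9 → residual 0.0 km
Station 1, Station 3, Station 4 are mutually consistent (residuals ≈ 0); Station 2 is off by 27.8 km.

Station 2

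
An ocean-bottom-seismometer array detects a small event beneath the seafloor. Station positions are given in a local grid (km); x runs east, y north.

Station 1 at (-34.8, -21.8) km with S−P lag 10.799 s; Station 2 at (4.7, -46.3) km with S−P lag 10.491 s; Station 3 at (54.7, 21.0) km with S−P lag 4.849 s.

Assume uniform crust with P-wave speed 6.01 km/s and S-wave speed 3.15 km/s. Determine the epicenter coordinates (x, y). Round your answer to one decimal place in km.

(22.6, 20.8)

Distance from S−P lag: d = Δt · v_P v_S / (v_P − v_S) = Δt · (6.01·3.15)/(6.01−3.15) ≈ 6.6194·Δt.
So d_Station 1 = 71.48, d_Station 2 = 69.44, d_Station 3 = 32.10 km.
Circle about each station: (x + 34.8)² + (y + 21.8)² = 71.48²; (x − 4.7)² + (y + 46.3)² = 69.44²; (x − 54.7)² + (y − 21.0)² = 32.10².
Subtracting pairs of circle equations eliminates x²+y² and gives linear equations (the radical axes):
79.0 x − 49.0 y = 766.98
179.0 x + 85.6 y = 5825.79
Solving the 2×2 system: x ≈ 22.6, y ≈ 20.8 km.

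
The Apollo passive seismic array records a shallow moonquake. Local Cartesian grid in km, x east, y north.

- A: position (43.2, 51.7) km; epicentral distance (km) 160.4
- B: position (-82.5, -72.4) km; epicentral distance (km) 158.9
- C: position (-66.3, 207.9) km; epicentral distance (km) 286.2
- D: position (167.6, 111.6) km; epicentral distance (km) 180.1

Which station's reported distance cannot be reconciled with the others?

A

Solve using three stations at a time. Using B, C, D (subtract circle equations pairwise → linear system) gives (x, y) ≈ (73.4, -41.9).
Distances from that point to each station vs reported:
  A: calculated 98.3 vs reported 160.4 → residual 62.1 km
  B: calculated 158.9 vs reported 158.9 → residual 0.0 km
  C: calculated 286.2 vs reported 286.2 → residual 0.0 km
  D: calculated 180.1 vs reported 180.1 → residual 0.0 km
B, C, D are mutually consistent (residuals ≈ 0); A is off by 62.1 km.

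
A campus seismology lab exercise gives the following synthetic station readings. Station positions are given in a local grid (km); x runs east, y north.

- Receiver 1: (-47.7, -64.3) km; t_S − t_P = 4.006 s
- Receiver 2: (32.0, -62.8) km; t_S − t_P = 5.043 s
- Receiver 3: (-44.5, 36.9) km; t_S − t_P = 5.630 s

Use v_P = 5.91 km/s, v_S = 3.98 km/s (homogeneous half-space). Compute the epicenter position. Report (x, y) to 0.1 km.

Distance from S−P lag: d = Δt · v_P v_S / (v_P − v_S) = Δt · (5.91·3.98)/(5.91−3.98) ≈ 12.1875·Δt.
So d_Receiver 1 = 48.82, d_Receiver 2 = 61.46, d_Receiver 3 = 68.62 km.
Circle about each station: (x + 47.7)² + (y + 64.3)² = 48.82²; (x − 32.0)² + (y + 62.8)² = 61.46²; (x + 44.5)² + (y − 36.9)² = 68.62².
Subtracting the Receiver 1 equation from the Receiver 2 and Receiver 3 equations removes the quadratic terms:
159.4 x + 3.0 y = -2835.88
6.4 x + 202.4 y = -5393.23
Solving the 2×2 system: x ≈ -17.3, y ≈ -26.1 km.

(-17.3, -26.1)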